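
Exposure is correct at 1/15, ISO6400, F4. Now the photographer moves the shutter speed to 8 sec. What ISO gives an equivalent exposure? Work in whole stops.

Shutter speed: 1/15 → 1/8 → 1/4 → 1/2 → 1 → 2 → 4 → 8 — 7 stops slower (brighter).
Need 7 stops darker from the ISO: 6400 → 3200 → 1600 → 800 → 400 → 200 → 100 → 50.

ISO 50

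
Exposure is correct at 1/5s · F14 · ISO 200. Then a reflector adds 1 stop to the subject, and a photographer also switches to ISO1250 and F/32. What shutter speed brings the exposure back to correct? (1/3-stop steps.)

Scene light: 1 stop brighter.
ISO: 200 → 250 → 320 → 400 → 500 → 640 → 800 → 1000 → 1250 — 2 2/3 stops higher (brighter).
Aperture: f/14 → f/16 → f/18 → f/20 → f/22 → f/25 → f/29 → f/32 — 2 1/3 stops smaller aperture (darker).
Net so far: 1 1/3 stops brighter. Shutter speed: 1/5 → 1/6 → 1/8 → 1/10 → 1/13.

1/13s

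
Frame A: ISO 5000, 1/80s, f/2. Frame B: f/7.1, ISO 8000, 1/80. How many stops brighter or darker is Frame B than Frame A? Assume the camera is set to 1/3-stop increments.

Aperture: f/2 → f/2.2 → f/2.5 → f/2.8 → f/3.2 → f/3.5 → f/4 → f/4.5 → f/5 → f/5.6 → f/6.3 → f/7.1 — 3 2/3 stops smaller aperture (darker).
Shutter speed: unchanged.
ISO: 5000 → 6400 → 8000 — 2/3 stop raised (brighter).
Net: −3 2/3 +2/3 = −3 stops.

3 stops darker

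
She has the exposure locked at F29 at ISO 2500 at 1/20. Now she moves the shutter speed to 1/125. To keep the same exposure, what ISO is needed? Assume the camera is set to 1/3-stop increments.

ISO 16000

Shutter speed: 1/20 → 1/25 → 1/30 → 1/40 → 1/50 → 1/60 → 1/80 → 1/100 → 1/125 — 2 2/3 stops faster (darker).
Need 2 2/3 stops brighter from the ISO: 2500 → 3200 → 4000 → 5000 → 6400 → 8000 → 10000 → 12800 → 16000.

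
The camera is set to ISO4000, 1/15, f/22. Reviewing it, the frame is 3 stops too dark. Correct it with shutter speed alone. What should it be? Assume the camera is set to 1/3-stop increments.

Underexposed by 3 stops → need 3 stops brighter.
Shutter speed: 1/15 → 1/13 → 1/10 → 1/8 → 1/6 → 1/5 → 1/4 → 0.3 → 0.4 → 0.5.

0.5 s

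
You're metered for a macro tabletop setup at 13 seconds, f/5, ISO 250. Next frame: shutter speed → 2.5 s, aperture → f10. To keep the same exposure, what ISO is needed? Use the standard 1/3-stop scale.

Shutter speed: 13 → 10 → 8 → 6 → 5 → 4 → 3.2 → 2.5 — 2 1/3 stops faster (darker).
Aperture: f/5 → f/5.6 → f/6.3 → f/7.1 → f/8 → f/9 → f/10 — 2 stops stopped down (darker).
Net change so far: 4 1/3 stops darker. Offset with the ISO: 250 → 320 → 400 → 500 → 640 → 800 → 1000 → 1250 → 1600 → 2000 → 2500 → 3200 → 4000 → 5000.

ISO 5000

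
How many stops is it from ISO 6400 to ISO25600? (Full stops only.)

6400 → 12800 → 25600 — count the steps: 2 stops.

2 stops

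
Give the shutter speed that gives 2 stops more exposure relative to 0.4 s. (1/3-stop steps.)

Shutter speed: 0.4 → 0.5 → 0.6 → 0.8 → 1 → 1.3 → 1.6 — 2 stops slower (brighter).

1.6 s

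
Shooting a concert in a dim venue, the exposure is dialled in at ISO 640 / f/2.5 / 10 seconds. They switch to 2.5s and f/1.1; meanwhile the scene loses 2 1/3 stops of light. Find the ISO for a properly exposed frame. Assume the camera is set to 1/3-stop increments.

ISO 2500

Scene light: 2 1/3 stops darker.
Shutter speed: 10 → 8 → 6 → 5 → 4 → 3.2 → 2.5 — 2 stops shorter (darker).
Aperture: f/2.5 → f/2.2 → f/2 → f/1.8 → f/1.6 → f/1.4 → f/1.2 → f/1.1 — 2 1/3 stops larger aperture (brighter).
Net so far: 2 stops darker. ISO: 640 → 800 → 1000 → 1250 → 1600 → 2000 → 2500.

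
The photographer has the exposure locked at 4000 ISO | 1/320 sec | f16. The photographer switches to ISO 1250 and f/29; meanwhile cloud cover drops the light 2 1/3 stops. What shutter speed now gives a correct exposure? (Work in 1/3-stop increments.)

Scene light: 2 1/3 stops darker.
ISO: 4000 → 3200 → 2500 → 2000 → 1600 → 1250 — 1 2/3 stops lower (darker).
Aperture: f/16 → f/18 → f/20 → f/22 → f/25 → f/29 — 1 2/3 stops stopped down (darker).
Net so far: 5 2/3 stops darker. Shutter speed: 1/320 → 1/250 → 1/200 → 1/160 → 1/125 → 1/100 → 1/80 → 1/60 → 1/50 → 1/40 → 1/30 → 1/25 → 1/20 → 1/15 → 1/13 → 1/10 → 1/8 → 1/6.

1/6s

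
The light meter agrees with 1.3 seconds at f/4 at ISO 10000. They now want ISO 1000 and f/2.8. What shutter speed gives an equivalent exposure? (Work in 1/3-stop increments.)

ISO: 10000 → 8000 → 6400 → 5000 → 4000 → 3200 → 2500 → 2000 → 1600 → 1250 → 1000 — 3 1/3 stops dropped (darker).
Aperture: f/4 → f/3.5 → f/3.2 → f/2.8 — 1 stop larger aperture (brighter).
Net change so far: 2 1/3 stops darker. Offset with the shutter speed: 1.3 → 1.6 → 2 → 2.5 → 3.2 → 4 → 5 → 6.

6 s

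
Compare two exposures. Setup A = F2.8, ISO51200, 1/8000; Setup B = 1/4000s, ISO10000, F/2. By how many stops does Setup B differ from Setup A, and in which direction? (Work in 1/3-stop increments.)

Aperture: f/2.8 → f/2.5 → f/2.2 → f/2 — 1 stop opened up (brighter).
Shutter speed: 1/8000 → 1/6400 → 1/5000 → 1/4000 — 1 stop longer (brighter).
ISO: 51200 → 40000 → 32000 → 25600 → 20000 → 16000 → 12800 → 10000 — 2 1/3 stops lower (darker).
Net: +1 +1 −2 1/3 = −1/3 stops.

1/3 stop darker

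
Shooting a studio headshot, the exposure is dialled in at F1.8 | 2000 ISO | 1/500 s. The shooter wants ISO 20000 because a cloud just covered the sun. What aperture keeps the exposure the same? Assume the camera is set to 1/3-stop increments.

f/5.6

ISO: 2000 → 2500 → 3200 → 4000 → 5000 → 6400 → 8000 → 10000 → 12800 → 16000 → 20000 — 3 1/3 stops higher (brighter).
Need 3 1/3 stops darker from the aperture: f/1.8 → f/2 → f/2.2 → f/2.5 → f/2.8 → f/3.2 → f/3.5 → f/4 → f/4.5 → f/5 → f/5.6.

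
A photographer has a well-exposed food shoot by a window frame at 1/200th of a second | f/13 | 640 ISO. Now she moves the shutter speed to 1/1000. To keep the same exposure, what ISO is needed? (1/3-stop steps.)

Shutter speed: 1/200 → 1/250 → 1/320 → 1/400 → 1/500 → 1/640 → 1/800 → 1/1000 — 2 1/3 stops faster (darker).
Need 2 1/3 stops brighter from the ISO: 640 → 800 → 1000 → 1250 → 1600 → 2000 → 2500 → 3200.

ISO 3200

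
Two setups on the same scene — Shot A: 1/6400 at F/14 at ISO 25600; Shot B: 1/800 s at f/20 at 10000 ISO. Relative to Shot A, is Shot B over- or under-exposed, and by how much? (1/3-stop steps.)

Aperture: f/14 → f/16 → f/18 → f/20 — 1 stop smaller aperture (darker).
Shutter speed: 1/6400 → 1/5000 → 1/4000 → 1/3200 → 1/2500 → 1/2000 → 1/1600 → 1/1250 → 1/1000 → 1/800 — 3 stops slower (brighter).
ISO: 25600 → 20000 → 16000 → 12800 → 10000 — 1 1/3 stops dropped (darker).
Net: −1 +3 −1 1/3 = +2/3 stops.

2/3 stop brighter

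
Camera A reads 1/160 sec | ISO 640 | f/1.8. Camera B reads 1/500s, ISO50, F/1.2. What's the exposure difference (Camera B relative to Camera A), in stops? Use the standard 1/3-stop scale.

Aperture: f/1.8 → f/1.6 → f/1.4 → f/1.2 — 1 stop larger aperture (brighter).
Shutter speed: 1/160 → 1/200 → 1/250 → 1/320 → 1/400 → 1/500 — 1 2/3 stops shorter (darker).
ISO: 640 → 500 → 400 → 320 → 250 → 200 → 160 → 125 → 100 → 80 → 64 → 50 — 3 2/3 stops dropped (darker).
Net: +1 −1 2/3 −3 2/3 = −4 1/3 stops.

4 1/3 stops darker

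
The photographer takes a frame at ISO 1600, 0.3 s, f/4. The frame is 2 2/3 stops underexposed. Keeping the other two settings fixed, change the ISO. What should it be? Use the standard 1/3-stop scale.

ISO 10000

Underexposed by 2 2/3 stops → need 2 2/3 stops brighter.
ISO: 1600 → 2000 → 2500 → 3200 → 4000 → 5000 → 6400 → 8000 → 10000.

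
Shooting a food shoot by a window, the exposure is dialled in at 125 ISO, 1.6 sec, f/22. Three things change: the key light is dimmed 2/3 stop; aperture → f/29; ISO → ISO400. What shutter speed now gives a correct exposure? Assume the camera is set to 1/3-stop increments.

Scene light: 2/3 stop darker.
Aperture: f/22 → f/25 → f/29 — 2/3 stop smaller aperture (darker).
ISO: 125 → 160 → 200 → 250 → 320 → 400 — 1 2/3 stops raised (brighter).
Net so far: 1/3 stop brighter. Shutter speed: 1.6 → 1.3.

1.3 s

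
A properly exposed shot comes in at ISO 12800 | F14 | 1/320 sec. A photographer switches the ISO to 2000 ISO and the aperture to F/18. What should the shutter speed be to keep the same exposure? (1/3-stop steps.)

1/30s

ISO: 12800 → 10000 → 8000 → 6400 → 5000 → 4000 → 3200 → 2500 → 2000 — 2 2/3 stops dropped (darker).
Aperture: f/14 → f/16 → f/18 — 2/3 stop narrower (darker).
Net change so far: 3 1/3 stops darker. Offset with the shutter speed: 1/320 → 1/250 → 1/200 → 1/160 → 1/125 → 1/100 → 1/80 → 1/60 → 1/50 → 1/40 → 1/30.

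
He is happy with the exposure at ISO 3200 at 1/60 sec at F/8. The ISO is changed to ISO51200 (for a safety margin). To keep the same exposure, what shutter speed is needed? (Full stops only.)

1/1000s

ISO: 3200 → 6400 → 12800 → 25600 → 51200 — 4 stops raised (brighter).
Need 4 stops darker from the shutter speed: 1/60 → 1/125 → 1/250 → 1/500 → 1/1000.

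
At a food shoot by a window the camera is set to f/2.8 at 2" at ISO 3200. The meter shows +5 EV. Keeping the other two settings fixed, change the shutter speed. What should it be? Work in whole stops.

1/15s

Overexposed by 5 stops → need 5 stops darker.
Shutter speed: 2 → 1 → 1/2 → 1/4 → 1/8 → 1/15.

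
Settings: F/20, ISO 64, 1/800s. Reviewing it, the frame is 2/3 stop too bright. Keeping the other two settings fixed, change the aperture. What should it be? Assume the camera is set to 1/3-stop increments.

f/25

Overexposed by 2/3 stop → need 2/3 stop darker.
Aperture: f/20 → f/22 → f/25.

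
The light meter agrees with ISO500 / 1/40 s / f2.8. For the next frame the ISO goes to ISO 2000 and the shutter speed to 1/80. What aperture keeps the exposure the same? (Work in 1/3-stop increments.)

ISO: 500 → 640 → 800 → 1000 → 1250 → 1600 → 2000 — 2 stops raised (brighter).
Shutter speed: 1/40 → 1/50 → 1/60 → 1/80 — 1 stop faster (darker).
Net change so far: 1 stop brighter. Offset with the aperture: f/2.8 → f/3.2 → f/3.5 → f/4.

f/4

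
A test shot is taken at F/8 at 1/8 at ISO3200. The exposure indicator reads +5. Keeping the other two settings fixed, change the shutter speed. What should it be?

1/250s

Overexposed by 5 stops → need 5 stops darker.
Shutter speed: 1/8 → 1/15 → 1/30 → 1/60 → 1/125 → 1/250.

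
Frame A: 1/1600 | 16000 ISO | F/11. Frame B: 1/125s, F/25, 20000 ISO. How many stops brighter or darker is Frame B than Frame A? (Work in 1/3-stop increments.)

Aperture: f/11 → f/13 → f/14 → f/16 → f/18 → f/20 → f/22 → f/25 — 2 1/3 stops stopped down (darker).
Shutter speed: 1/1600 → 1/1250 → 1/1000 → 1/800 → 1/640 → 1/500 → 1/400 → 1/320 → 1/250 → 1/200 → 1/160 → 1/125 — 3 2/3 stops longer (brighter).
ISO: 16000 → 20000 — 1/3 stop raised (brighter).
Net: −2 1/3 +3 2/3 +1/3 = +1 2/3 stops.

1 2/3 stops brighter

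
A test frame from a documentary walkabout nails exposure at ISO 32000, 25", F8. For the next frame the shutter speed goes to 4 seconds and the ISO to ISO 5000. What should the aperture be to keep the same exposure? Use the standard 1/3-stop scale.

Shutter speed: 25 → 20 → 15 → 13 → 10 → 8 → 6 → 5 → 4 — 2 2/3 stops faster (darker).
ISO: 32000 → 25600 → 20000 → 16000 → 12800 → 10000 → 8000 → 6400 → 5000 — 2 2/3 stops lower (darker).
Net change so far: 5 1/3 stops darker. Offset with the aperture: f/8 → f/7.1 → f/6.3 → f/5.6 → f/5 → f/4.5 → f/4 → f/3.5 → f/3.2 → f/2.8 → f/2.5 → f/2.2 → f/2 → f/1.8 → f/1.6 → f/1.4 → f/1.2.

f/1.2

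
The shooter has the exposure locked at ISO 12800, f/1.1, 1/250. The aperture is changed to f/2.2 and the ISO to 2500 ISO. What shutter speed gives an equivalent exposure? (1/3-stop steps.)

1/13s

Aperture: f/1.1 → f/1.2 → f/1.4 → f/1.6 → f/1.8 → f/2 → f/2.2 — 2 stops stopped down (darker).
ISO: 12800 → 10000 → 8000 → 6400 → 5000 → 4000 → 3200 → 2500 — 2 1/3 stops lower (darker).
Net change so far: 4 1/3 stops darker. Offset with the shutter speed: 1/250 → 1/200 → 1/160 → 1/125 → 1/100 → 1/80 → 1/60 → 1/50 → 1/40 → 1/30 → 1/25 → 1/20 → 1/15 → 1/13.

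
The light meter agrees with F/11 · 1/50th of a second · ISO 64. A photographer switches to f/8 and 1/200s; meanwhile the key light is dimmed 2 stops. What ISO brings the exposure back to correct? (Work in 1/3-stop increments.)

Scene light: 2 stops darker.
Aperture: f/11 → f/10 → f/9 → f/8 — 1 stop opened up (brighter).
Shutter speed: 1/50 → 1/60 → 1/80 → 1/100 → 1/125 → 1/160 → 1/200 — 2 stops shorter (darker).
Net so far: 3 stops darker. ISO: 64 → 80 → 100 → 125 → 160 → 200 → 250 → 320 → 400 → 500.

ISO 500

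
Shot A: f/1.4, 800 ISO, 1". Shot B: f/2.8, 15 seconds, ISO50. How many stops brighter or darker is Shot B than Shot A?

Aperture: f/1.4 → f/2 → f/2.8 — 2 stops smaller aperture (darker).
Shutter speed: 1 → 2 → 4 → 8 → 15 — 4 stops slower (brighter).
ISO: 800 → 400 → 200 → 100 → 50 — 4 stops lower (darker).
Net: −2 +4 −4 = −2 stops.

2 stops darker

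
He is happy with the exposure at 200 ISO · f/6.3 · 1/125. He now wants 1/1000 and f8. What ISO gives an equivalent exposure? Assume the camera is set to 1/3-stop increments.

ISO 2500

Shutter speed: 1/125 → 1/160 → 1/200 → 1/250 → 1/320 → 1/400 → 1/500 → 1/640 → 1/800 → 1/1000 — 3 stops faster (darker).
Aperture: f/6.3 → f/7.1 → f/8 — 2/3 stop narrower (darker).
Net change so far: 3 2/3 stops darker. Offset with the ISO: 200 → 250 → 320 → 400 → 500 → 640 → 800 → 1000 → 1250 → 1600 → 2000 → 2500.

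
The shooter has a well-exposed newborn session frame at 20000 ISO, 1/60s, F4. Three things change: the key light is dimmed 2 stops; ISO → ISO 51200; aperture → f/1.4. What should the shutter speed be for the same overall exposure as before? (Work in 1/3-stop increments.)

Scene light: 2 stops darker.
ISO: 20000 → 25600 → 32000 → 40000 → 51200 — 1 1/3 stops raised (brighter).
Aperture: f/4 → f/3.5 → f/3.2 → f/2.8 → f/2.5 → f/2.2 → f/2 → f/1.8 → f/1.6 → f/1.4 — 3 stops wider (brighter).
Net so far: 2 1/3 stops brighter. Shutter speed: 1/60 → 1/80 → 1/100 → 1/125 → 1/160 → 1/200 → 1/250 → 1/320.

1/320s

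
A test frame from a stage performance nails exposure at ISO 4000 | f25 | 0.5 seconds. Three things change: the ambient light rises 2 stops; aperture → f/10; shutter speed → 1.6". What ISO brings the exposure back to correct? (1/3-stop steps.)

Scene light: 2 stops brighter.
Aperture: f/25 → f/22 → f/20 → f/18 → f/16 → f/14 → f/13 → f/11 → f/10 — 2 2/3 stops larger aperture (brighter).
Shutter speed: 0.5 → 0.6 → 0.8 → 1 → 1.3 → 1.6 — 1 2/3 stops longer (brighter).
Net so far: 6 1/3 stops brighter. ISO: 4000 → 3200 → 2500 → 2000 → 1600 → 1250 → 1000 → 800 → 640 → 500 → 400 → 320 → 250 → 200 → 160 → 125 → 100 → 80 → 64 → 50.

ISO 50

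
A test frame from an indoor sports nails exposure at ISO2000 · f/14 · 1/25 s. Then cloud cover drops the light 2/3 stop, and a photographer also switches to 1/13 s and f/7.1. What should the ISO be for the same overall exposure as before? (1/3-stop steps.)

ISO 400

Scene light: 2/3 stop darker.
Shutter speed: 1/25 → 1/20 → 1/15 → 1/13 — 1 stop slower (brighter).
Aperture: f/14 → f/13 → f/11 → f/10 → f/9 → f/8 → f/7.1 — 2 stops larger aperture (brighter).
Net so far: 2 1/3 stops brighter. ISO: 2000 → 1600 → 1250 → 1000 → 800 → 640 → 500 → 400.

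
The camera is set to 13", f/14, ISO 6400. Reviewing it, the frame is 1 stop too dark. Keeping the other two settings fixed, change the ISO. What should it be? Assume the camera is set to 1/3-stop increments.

Underexposed by 1 stop → need 1 stop brighter.
ISO: 6400 → 8000 → 10000 → 12800.

ISO 12800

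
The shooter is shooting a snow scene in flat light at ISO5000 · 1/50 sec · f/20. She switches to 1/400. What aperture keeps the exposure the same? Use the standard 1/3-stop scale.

f/7.1

Shutter speed: 1/50 → 1/60 → 1/80 → 1/100 → 1/125 → 1/160 → 1/200 → 1/250 → 1/320 → 1/400 — 3 stops shorter (darker).
Need 3 stops brighter from the aperture: f/20 → f/18 → f/16 → f/14 → f/13 → f/11 → f/10 → f/9 → f/8 → f/7.1.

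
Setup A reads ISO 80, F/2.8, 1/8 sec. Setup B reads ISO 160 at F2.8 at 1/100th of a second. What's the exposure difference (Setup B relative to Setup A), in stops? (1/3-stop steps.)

Aperture: unchanged.
Shutter speed: 1/8 → 1/10 → 1/13 → 1/15 → 1/20 → 1/25 → 1/30 → 1/40 → 1/50 → 1/60 → 1/80 → 1/100 — 3 2/3 stops faster (darker).
ISO: 80 → 100 → 125 → 160 — 1 stop raised (brighter).
Net: −3 2/3 +1 = −2 2/3 stops.

2 2/3 stops darker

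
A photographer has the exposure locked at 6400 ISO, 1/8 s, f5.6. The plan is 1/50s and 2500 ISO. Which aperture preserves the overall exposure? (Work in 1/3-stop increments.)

Shutter speed: 1/8 → 1/10 → 1/13 → 1/15 → 1/20 → 1/25 → 1/30 → 1/40 → 1/50 — 2 2/3 stops faster (darker).
ISO: 6400 → 5000 → 4000 → 3200 → 2500 — 1 1/3 stops lower (darker).
Net change so far: 4 stops darker. Offset with the aperture: f/5.6 → f/5 → f/4.5 → f/4 → f/3.5 → f/3.2 → f/2.8 → f/2.5 → f/2.2 → f/2 → f/1.8 → f/1.6 → f/1.4.

f/1.4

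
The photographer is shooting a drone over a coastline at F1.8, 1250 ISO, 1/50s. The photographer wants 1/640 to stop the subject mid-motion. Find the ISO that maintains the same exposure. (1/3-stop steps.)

Shutter speed: 1/50 → 1/60 → 1/80 → 1/100 → 1/125 → 1/160 → 1/200 → 1/250 → 1/320 → 1/400 → 1/500 → 1/640 — 3 2/3 stops shorter (darker).
Need 3 2/3 stops brighter from the ISO: 1250 → 1600 → 2000 → 2500 → 3200 → 4000 → 5000 → 6400 → 8000 → 10000 → 12800 → 16000.

ISO 16000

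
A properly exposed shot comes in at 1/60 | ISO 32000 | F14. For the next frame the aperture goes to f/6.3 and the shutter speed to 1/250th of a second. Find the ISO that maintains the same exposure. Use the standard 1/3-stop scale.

Aperture: f/14 → f/13 → f/11 → f/10 → f/9 → f/8 → f/7.1 → f/6.3 — 2 1/3 stops opened up (brighter).
Shutter speed: 1/60 → 1/80 → 1/100 → 1/125 → 1/160 → 1/200 → 1/250 — 2 stops shorter (darker).
Net change so far: 1/3 stop brighter. Offset with the ISO: 32000 → 25600.

ISO 25600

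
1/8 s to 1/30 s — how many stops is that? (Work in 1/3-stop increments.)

1/8 → 1/10 → 1/13 → 1/15 → 1/20 → 1/25 → 1/30 — count the steps: 6 third-stops = 2 stops.

2 stops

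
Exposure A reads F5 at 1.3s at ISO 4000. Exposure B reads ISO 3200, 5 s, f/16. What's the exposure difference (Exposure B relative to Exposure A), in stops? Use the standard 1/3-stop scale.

Aperture: f/5 → f/5.6 → f/6.3 → f/7.1 → f/8 → f/9 → f/10 → f/11 → f/13 → f/14 → f/16 — 3 1/3 stops stopped down (darker).
Shutter speed: 1.3 → 1.6 → 2 → 2.5 → 3.2 → 4 → 5 — 2 stops longer (brighter).
ISO: 4000 → 3200 — 1/3 stop lower (darker).
Net: −3 1/3 +2 −1/3 = −1 2/3 stops.

1 2/3 stops darker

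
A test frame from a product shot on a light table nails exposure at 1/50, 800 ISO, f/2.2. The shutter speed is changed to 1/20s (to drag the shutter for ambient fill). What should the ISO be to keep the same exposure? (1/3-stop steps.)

Shutter speed: 1/50 → 1/40 → 1/30 → 1/25 → 1/20 — 1 1/3 stops slower (brighter).
Need 1 1/3 stops darker from the ISO: 800 → 640 → 500 → 400 → 320.

ISO 320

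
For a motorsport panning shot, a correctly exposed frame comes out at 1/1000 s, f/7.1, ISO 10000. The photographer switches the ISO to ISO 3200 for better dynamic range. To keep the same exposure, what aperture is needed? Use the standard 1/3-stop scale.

f/4

ISO: 10000 → 8000 → 6400 → 5000 → 4000 → 3200 — 1 2/3 stops lower (darker).
Need 1 2/3 stops brighter from the aperture: f/7.1 → f/6.3 → f/5.6 → f/5 → f/4.5 → f/4.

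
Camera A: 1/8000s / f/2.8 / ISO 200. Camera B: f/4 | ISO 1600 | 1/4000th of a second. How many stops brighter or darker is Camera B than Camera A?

3 stops brighter

Aperture: f/2.8 → f/4 — 1 stop smaller aperture (darker).
Shutter speed: 1/8000 → 1/4000 — 1 stop longer (brighter).
ISO: 200 → 400 → 800 → 1600 — 3 stops raised (brighter).
Net: −1 +1 +3 = +3 stops.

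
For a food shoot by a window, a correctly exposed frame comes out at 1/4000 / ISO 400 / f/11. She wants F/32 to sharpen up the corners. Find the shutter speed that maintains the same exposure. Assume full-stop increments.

1/500s

Aperture: f/11 → f/16 → f/22 → f/32 — 3 stops smaller aperture (darker).
Need 3 stops brighter from the shutter speed: 1/4000 → 1/2000 → 1/1000 → 1/500.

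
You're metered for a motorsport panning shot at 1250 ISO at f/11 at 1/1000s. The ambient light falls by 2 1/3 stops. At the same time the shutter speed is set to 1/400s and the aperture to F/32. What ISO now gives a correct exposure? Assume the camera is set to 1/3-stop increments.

ISO 20000

Scene light: 2 1/3 stops darker.
Shutter speed: 1/1000 → 1/800 → 1/640 → 1/500 → 1/400 — 1 1/3 stops longer (brighter).
Aperture: f/11 → f/13 → f/14 → f/16 → f/18 → f/20 → f/22 → f/25 → f/29 → f/32 — 3 stops smaller aperture (darker).
Net so far: 4 stops darker. ISO: 1250 → 1600 → 2000 → 2500 → 3200 → 4000 → 5000 → 6400 → 8000 → 10000 → 12800 → 16000 → 20000.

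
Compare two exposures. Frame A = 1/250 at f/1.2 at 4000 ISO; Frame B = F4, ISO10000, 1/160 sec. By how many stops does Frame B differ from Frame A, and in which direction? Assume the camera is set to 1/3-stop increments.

Aperture: f/1.2 → f/1.4 → f/1.6 → f/1.8 → f/2 → f/2.2 → f/2.5 → f/2.8 → f/3.2 → f/3.5 → f/4 — 3 1/3 stops narrower (darker).
Shutter speed: 1/250 → 1/200 → 1/160 — 2/3 stop longer (brighter).
ISO: 4000 → 5000 → 6400 → 8000 → 10000 — 1 1/3 stops higher (brighter).
Net: −3 1/3 +2/3 +1 1/3 = −1 1/3 stops.

1 1/3 stops darker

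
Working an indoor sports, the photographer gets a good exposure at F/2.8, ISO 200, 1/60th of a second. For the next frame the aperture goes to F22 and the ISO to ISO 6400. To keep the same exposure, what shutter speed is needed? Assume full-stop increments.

1/30s

Aperture: f/2.8 → f/4 → f/5.6 → f/8 → f/11 → f/16 → f/22 — 6 stops narrower (darker).
ISO: 200 → 400 → 800 → 1600 → 3200 → 6400 — 5 stops raised (brighter).
Net change so far: 1 stop darker. Offset with the shutter speed: 1/60 → 1/30.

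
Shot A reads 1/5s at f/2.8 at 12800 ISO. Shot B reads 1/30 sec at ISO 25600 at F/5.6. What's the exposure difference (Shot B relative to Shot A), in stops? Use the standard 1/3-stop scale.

3 2/3 stops darker

Aperture: f/2.8 → f/3.2 → f/3.5 → f/4 → f/4.5 → f/5 → f/5.6 — 2 stops narrower (darker).
Shutter speed: 1/5 → 1/6 → 1/8 → 1/10 → 1/13 → 1/15 → 1/20 → 1/25 → 1/30 — 2 2/3 stops faster (darker).
ISO: 12800 → 16000 → 20000 → 25600 — 1 stop higher (brighter).
Net: −2 −2 2/3 +1 = −3 2/3 stops.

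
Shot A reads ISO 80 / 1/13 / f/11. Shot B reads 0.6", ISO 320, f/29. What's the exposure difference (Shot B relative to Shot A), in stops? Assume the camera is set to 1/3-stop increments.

2 1/3 stops brighter

Aperture: f/11 → f/13 → f/14 → f/16 → f/18 → f/20 → f/22 → f/25 → f/29 — 2 2/3 stops smaller aperture (darker).
Shutter speed: 1/13 → 1/10 → 1/8 → 1/6 → 1/5 → 1/4 → 0.3 → 0.4 → 0.5 → 0.6 — 3 stops longer (brighter).
ISO: 80 → 100 → 125 → 160 → 200 → 250 → 320 — 2 stops higher (brighter).
Net: −2 2/3 +3 +2 = +2 1/3 stops.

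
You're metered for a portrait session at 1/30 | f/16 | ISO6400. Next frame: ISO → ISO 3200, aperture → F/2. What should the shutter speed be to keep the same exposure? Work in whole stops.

ISO: 6400 → 3200 — 1 stop lower (darker).
Aperture: f/16 → f/11 → f/8 → f/5.6 → f/4 → f/2.8 → f/2 — 6 stops wider (brighter).
Net change so far: 5 stops brighter. Offset with the shutter speed: 1/30 → 1/60 → 1/125 → 1/250 → 1/500 → 1/1000.

1/1000s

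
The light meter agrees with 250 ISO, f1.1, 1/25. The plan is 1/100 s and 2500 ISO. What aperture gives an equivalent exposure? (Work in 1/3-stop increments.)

f/1.8

Shutter speed: 1/25 → 1/30 → 1/40 → 1/50 → 1/60 → 1/80 → 1/100 — 2 stops shorter (darker).
ISO: 250 → 320 → 400 → 500 → 640 → 800 → 1000 → 1250 → 1600 → 2000 → 2500 — 3 1/3 stops raised (brighter).
Net change so far: 1 1/3 stops brighter. Offset with the aperture: f/1.1 → f/1.2 → f/1.4 → f/1.6 → f/1.8.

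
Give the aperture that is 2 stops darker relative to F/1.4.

Aperture: f/1.4 → f/2 → f/2.8 — 2 stops narrower (darker).

f/2.8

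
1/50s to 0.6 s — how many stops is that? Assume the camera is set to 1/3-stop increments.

1/50 → 1/40 → 1/30 → 1/25 → 1/20 → 1/15 → 1/13 → 1/10 → 1/8 → 1/6 → 1/5 → 1/4 → 0.3 → 0.4 → 0.5 → 0.6 — count the steps: 15 third-stops = 5 stops.

5 stops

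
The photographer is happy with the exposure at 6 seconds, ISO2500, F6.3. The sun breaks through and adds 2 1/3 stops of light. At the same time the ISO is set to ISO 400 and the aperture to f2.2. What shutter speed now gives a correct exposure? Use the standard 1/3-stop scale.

1 s

Scene light: 2 1/3 stops brighter.
ISO: 2500 → 2000 → 1600 → 1250 → 1000 → 800 → 640 → 500 → 400 — 2 2/3 stops dropped (darker).
Aperture: f/6.3 → f/5.6 → f/5 → f/4.5 → f/4 → f/3.5 → f/3.2 → f/2.8 → f/2.5 → f/2.2 — 3 stops wider (brighter).
Net so far: 2 2/3 stops brighter. Shutter speed: 6 → 5 → 4 → 3.2 → 2.5 → 2 → 1.6 → 1.3 → 1.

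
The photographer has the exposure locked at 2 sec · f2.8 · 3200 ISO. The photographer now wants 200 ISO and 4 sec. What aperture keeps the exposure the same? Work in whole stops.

ISO: 3200 → 1600 → 800 → 400 → 200 — 4 stops dropped (darker).
Shutter speed: 2 → 4 — 1 stop slower (brighter).
Net change so far: 3 stops darker. Offset with the aperture: f/2.8 → f/2 → f/1.4 → f/1.0.

f/1.0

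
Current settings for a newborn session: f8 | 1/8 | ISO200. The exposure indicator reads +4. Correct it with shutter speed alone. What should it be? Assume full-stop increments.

Overexposed by 4 stops → need 4 stops darker.
Shutter speed: 1/8 → 1/15 → 1/30 → 1/60 → 1/125.

1/125s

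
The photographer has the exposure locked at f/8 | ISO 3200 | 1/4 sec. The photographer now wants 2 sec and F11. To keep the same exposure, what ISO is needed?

Shutter speed: 1/4 → 1/2 → 1 → 2 — 3 stops slower (brighter).
Aperture: f/8 → f/11 — 1 stop narrower (darker).
Net change so far: 2 stops brighter. Offset with the ISO: 3200 → 1600 → 800.

ISO 800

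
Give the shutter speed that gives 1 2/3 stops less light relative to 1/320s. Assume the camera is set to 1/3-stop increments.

Shutter speed: 1/320 → 1/400 → 1/500 → 1/640 → 1/800 → 1/1000 — 1 2/3 stops faster (darker).

1/1000s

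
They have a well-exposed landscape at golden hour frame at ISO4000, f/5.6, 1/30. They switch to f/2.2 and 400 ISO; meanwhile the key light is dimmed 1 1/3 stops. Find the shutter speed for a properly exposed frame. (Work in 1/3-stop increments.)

1/8s

Scene light: 1 1/3 stops darker.
Aperture: f/5.6 → f/5 → f/4.5 → f/4 → f/3.5 → f/3.2 → f/2.8 → f/2.5 → f/2.2 — 2 2/3 stops opened up (brighter).
ISO: 4000 → 3200 → 2500 → 2000 → 1600 → 1250 → 1000 → 800 → 640 → 500 → 400 — 3 1/3 stops dropped (darker).
Net so far: 2 stops darker. Shutter speed: 1/30 → 1/25 → 1/20 → 1/15 → 1/13 → 1/10 → 1/8.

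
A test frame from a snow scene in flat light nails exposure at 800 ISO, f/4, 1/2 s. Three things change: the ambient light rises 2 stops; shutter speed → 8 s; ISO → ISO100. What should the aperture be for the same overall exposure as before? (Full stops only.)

f/11

Scene light: 2 stops brighter.
Shutter speed: 1/2 → 1 → 2 → 4 → 8 — 4 stops longer (brighter).
ISO: 800 → 400 → 200 → 100 — 3 stops dropped (darker).
Net so far: 3 stops brighter. Aperture: f/4 → f/5.6 → f/8 → f/11.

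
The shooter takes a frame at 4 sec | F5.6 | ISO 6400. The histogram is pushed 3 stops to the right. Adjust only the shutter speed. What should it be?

Overexposed by 3 stops → need 3 stops darker.
Shutter speed: 4 → 2 → 1 → 1/2.

1/2s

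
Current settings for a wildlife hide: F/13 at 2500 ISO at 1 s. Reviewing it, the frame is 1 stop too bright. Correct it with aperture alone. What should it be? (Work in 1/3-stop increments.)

Overexposed by 1 stop → need 1 stop darker.
Aperture: f/13 → f/14 → f/16 → f/18.

f/18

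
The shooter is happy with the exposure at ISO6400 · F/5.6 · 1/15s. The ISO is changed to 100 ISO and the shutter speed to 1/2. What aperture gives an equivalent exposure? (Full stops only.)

f/2

ISO: 6400 → 3200 → 1600 → 800 → 400 → 200 → 100 — 6 stops dropped (darker).
Shutter speed: 1/15 → 1/8 → 1/4 → 1/2 — 3 stops longer (brighter).
Net change so far: 3 stops darker. Offset with the aperture: f/5.6 → f/4 → f/2.8 → f/2.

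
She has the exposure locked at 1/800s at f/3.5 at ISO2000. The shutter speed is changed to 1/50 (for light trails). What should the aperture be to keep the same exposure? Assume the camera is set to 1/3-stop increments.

Shutter speed: 1/800 → 1/640 → 1/500 → 1/400 → 1/320 → 1/250 → 1/200 → 1/160 → 1/125 → 1/100 → 1/80 → 1/60 → 1/50 — 4 stops longer (brighter).
Need 4 stops darker from the aperture: f/3.5 → f/4 → f/4.5 → f/5 → f/5.6 → f/6.3 → f/7.1 → f/8 → f/9 → f/10 → f/11 → f/13 → f/14.

f/14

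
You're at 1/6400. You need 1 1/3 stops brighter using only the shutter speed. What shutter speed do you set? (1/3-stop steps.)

1/2500s

Shutter speed: 1/6400 → 1/5000 → 1/4000 → 1/3200 → 1/2500 — 1 1/3 stops slower (brighter).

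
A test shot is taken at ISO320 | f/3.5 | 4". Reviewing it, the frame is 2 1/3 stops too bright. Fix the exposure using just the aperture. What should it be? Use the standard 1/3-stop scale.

Overexposed by 2 1/3 stops → need 2 1/3 stops darker.
Aperture: f/3.5 → f/4 → f/4.5 → f/5 → f/5.6 → f/6.3 → f/7.1 → f/8.

f/8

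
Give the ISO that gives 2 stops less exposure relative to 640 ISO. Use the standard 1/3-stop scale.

ISO: 640 → 500 → 400 → 320 → 250 → 200 → 160 — 2 stops lower (darker).

ISO 160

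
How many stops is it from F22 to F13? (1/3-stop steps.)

1 2/3 stops

f/22 → f/20 → f/18 → f/16 → f/14 → f/13 — count the steps: 5 third-stops = 1 2/3 stops.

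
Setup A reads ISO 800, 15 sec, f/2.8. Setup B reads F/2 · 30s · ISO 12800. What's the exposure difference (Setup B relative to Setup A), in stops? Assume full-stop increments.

6 stops brighter

Aperture: f/2.8 → f/2 — 1 stop wider (brighter).
Shutter speed: 15 → 30 — 1 stop slower (brighter).
ISO: 800 → 1600 → 3200 → 6400 → 12800 — 4 stops raised (brighter).
Net: +1 +1 +4 = +6 stops.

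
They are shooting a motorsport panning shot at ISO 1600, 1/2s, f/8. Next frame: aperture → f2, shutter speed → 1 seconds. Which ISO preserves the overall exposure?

Aperture: f/8 → f/5.6 → f/4 → f/2.8 → f/2 — 4 stops opened up (brighter).
Shutter speed: 1/2 → 1 — 1 stop longer (brighter).
Net change so far: 5 stops brighter. Offset with the ISO: 1600 → 800 → 400 → 200 → 100 → 50.

ISO 50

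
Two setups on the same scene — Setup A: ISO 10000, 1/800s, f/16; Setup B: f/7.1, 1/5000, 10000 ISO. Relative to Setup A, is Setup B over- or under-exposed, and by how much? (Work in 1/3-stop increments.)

1/3 stop darker

Aperture: f/16 → f/14 → f/13 → f/11 → f/10 → f/9 → f/8 → f/7.1 — 2 1/3 stops wider (brighter).
Shutter speed: 1/800 → 1/1000 → 1/1250 → 1/1600 → 1/2000 → 1/2500 → 1/3200 → 1/4000 → 1/5000 — 2 2/3 stops shorter (darker).
ISO: unchanged.
Net: +2 1/3 −2 2/3 = −1/3 stops.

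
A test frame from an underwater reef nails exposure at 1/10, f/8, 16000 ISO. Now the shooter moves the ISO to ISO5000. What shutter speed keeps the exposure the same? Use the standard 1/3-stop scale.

0.3 s

ISO: 16000 → 12800 → 10000 → 8000 → 6400 → 5000 — 1 2/3 stops dropped (darker).
Need 1 2/3 stops brighter from the shutter speed: 1/10 → 1/8 → 1/6 → 1/5 → 1/4 → 0.3.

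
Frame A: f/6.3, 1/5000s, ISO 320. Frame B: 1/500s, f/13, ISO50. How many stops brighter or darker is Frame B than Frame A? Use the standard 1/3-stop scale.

Aperture: f/6.3 → f/7.1 → f/8 → f/9 → f/10 → f/11 → f/13 — 2 stops smaller aperture (darker).
Shutter speed: 1/5000 → 1/4000 → 1/3200 → 1/2500 → 1/2000 → 1/1600 → 1/1250 → 1/1000 → 1/800 → 1/640 → 1/500 — 3 1/3 stops slower (brighter).
ISO: 320 → 250 → 200 → 160 → 125 → 100 → 80 → 64 → 50 — 2 2/3 stops dropped (darker).
Net: −2 +3 1/3 −2 2/3 = −1 1/3 stops.

1 1/3 stops darker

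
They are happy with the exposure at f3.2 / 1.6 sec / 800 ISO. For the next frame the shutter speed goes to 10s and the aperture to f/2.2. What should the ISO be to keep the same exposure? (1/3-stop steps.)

Shutter speed: 1.6 → 2 → 2.5 → 3.2 → 4 → 5 → 6 → 8 → 10 — 2 2/3 stops longer (brighter).
Aperture: f/3.2 → f/2.8 → f/2.5 → f/2.2 — 1 stop larger aperture (brighter).
Net change so far: 3 2/3 stops brighter. Offset with the ISO: 800 → 640 → 500 → 400 → 320 → 250 → 200 → 160 → 125 → 100 → 80 → 64.

ISO 64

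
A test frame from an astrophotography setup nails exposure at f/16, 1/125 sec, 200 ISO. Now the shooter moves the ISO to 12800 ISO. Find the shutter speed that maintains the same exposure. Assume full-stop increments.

ISO: 200 → 400 → 800 → 1600 → 3200 → 6400 → 12800 — 6 stops raised (brighter).
Need 6 stops darker from the shutter speed: 1/125 → 1/250 → 1/500 → 1/1000 → 1/2000 → 1/4000 → 1/8000.

1/8000s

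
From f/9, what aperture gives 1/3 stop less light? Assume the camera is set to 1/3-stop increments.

Aperture: f/9 → f/10 — 1/3 stop smaller aperture (darker).

f/10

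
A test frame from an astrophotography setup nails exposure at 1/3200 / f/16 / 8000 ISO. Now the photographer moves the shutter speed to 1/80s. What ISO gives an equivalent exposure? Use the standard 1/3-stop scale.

Shutter speed: 1/3200 → 1/2500 → 1/2000 → 1/1600 → 1/1250 → 1/1000 → 1/800 → 1/640 → 1/500 → 1/400 → 1/320 → 1/250 → 1/200 → 1/160 → 1/125 → 1/100 → 1/80 — 5 1/3 stops longer (brighter).
Need 5 1/3 stops darker from the ISO: 8000 → 6400 → 5000 → 4000 → 3200 → 2500 → 2000 → 1600 → 1250 → 1000 → 800 → 640 → 500 → 400 → 320 → 250 → 200.

ISO 200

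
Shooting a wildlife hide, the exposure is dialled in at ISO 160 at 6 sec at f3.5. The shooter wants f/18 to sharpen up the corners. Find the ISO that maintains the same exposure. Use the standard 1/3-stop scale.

Aperture: f/3.5 → f/4 → f/4.5 → f/5 → f/5.6 → f/6.3 → f/7.1 → f/8 → f/9 → f/10 → f/11 → f/13 → f/14 → f/16 → f/18 — 4 2/3 stops smaller aperture (darker).
Need 4 2/3 stops brighter from the ISO: 160 → 200 → 250 → 320 → 400 → 500 → 640 → 800 → 1000 → 1250 → 1600 → 2000 → 2500 → 3200 → 4000.

ISO 4000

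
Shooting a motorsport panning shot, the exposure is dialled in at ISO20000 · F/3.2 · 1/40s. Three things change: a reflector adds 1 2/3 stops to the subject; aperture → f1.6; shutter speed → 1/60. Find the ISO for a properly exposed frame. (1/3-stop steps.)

ISO 2500

Scene light: 1 2/3 stops brighter.
Aperture: f/3.2 → f/2.8 → f/2.5 → f/2.2 → f/2 → f/1.8 → f/1.6 — 2 stops wider (brighter).
Shutter speed: 1/40 → 1/50 → 1/60 — 2/3 stop shorter (darker).
Net so far: 3 stops brighter. ISO: 20000 → 16000 → 12800 → 10000 → 8000 → 6400 → 5000 → 4000 → 3200 → 2500.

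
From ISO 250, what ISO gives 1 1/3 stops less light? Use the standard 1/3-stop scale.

ISO: 250 → 200 → 160 → 125 → 100 — 1 1/3 stops lower (darker).

ISO 100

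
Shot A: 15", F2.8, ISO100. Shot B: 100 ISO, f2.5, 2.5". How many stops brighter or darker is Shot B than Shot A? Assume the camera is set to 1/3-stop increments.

Aperture: f/2.8 → f/2.5 — 1/3 stop wider (brighter).
Shutter speed: 15 → 13 → 10 → 8 → 6 → 5 → 4 → 3.2 → 2.5 — 2 2/3 stops shorter (darker).
ISO: unchanged.
Net: +1/3 −2 2/3 = −2 1/3 stops.

2 1/3 stops darker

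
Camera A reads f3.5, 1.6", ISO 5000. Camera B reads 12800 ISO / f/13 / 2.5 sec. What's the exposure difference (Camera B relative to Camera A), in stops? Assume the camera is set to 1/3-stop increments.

1 2/3 stops darker

Aperture: f/3.5 → f/4 → f/4.5 → f/5 → f/5.6 → f/6.3 → f/7.1 → f/8 → f/9 → f/10 → f/11 → f/13 — 3 2/3 stops narrower (darker).
Shutter speed: 1.6 → 2 → 2.5 — 2/3 stop slower (brighter).
ISO: 5000 → 6400 → 8000 → 10000 → 12800 — 1 1/3 stops higher (brighter).
Net: −3 2/3 +2/3 +1 1/3 = −1 2/3 stops.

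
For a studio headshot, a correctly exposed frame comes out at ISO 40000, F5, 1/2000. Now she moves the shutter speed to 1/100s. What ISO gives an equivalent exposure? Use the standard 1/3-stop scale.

Shutter speed: 1/2000 → 1/1600 → 1/1250 → 1/1000 → 1/800 → 1/640 → 1/500 → 1/400 → 1/320 → 1/250 → 1/200 → 1/160 → 1/125 → 1/100 — 4 1/3 stops slower (brighter).
Need 4 1/3 stops darker from the ISO: 40000 → 32000 → 25600 → 20000 → 16000 → 12800 → 10000 → 8000 → 6400 → 5000 → 4000 → 3200 → 2500 → 2000.

ISO 2000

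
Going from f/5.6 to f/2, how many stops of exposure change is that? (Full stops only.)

3 stops

f/5.6 → f/4 → f/2.8 → f/2 — count the steps: 3 stops.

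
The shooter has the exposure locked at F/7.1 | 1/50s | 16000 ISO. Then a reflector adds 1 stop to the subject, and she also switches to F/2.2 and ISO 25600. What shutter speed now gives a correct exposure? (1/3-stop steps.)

1/1600s

Scene light: 1 stop brighter.
Aperture: f/7.1 → f/6.3 → f/5.6 → f/5 → f/4.5 → f/4 → f/3.5 → f/3.2 → f/2.8 → f/2.5 → f/2.2 — 3 1/3 stops wider (brighter).
ISO: 16000 → 20000 → 25600 — 2/3 stop raised (brighter).
Net so far: 5 stops brighter. Shutter speed: 1/50 → 1/60 → 1/80 → 1/100 → 1/125 → 1/160 → 1/200 → 1/250 → 1/320 → 1/400 → 1/500 → 1/640 → 1/800 → 1/1000 → 1/1250 → 1/1600.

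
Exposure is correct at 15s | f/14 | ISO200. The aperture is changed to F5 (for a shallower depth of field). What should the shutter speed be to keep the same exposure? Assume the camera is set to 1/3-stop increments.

Aperture: f/14 → f/13 → f/11 → f/10 → f/9 → f/8 → f/7.1 → f/6.3 → f/5.6 → f/5 — 3 stops wider (brighter).
Need 3 stops darker from the shutter speed: 15 → 13 → 10 → 8 → 6 → 5 → 4 → 3.2 → 2.5 → 2.

2 s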